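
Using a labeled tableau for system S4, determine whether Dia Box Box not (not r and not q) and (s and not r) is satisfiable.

Satisfiable

1. Dia Box Box not (not r and not q) and (s and not r), 0
2. Dia Box Box not (not r and not q), 0
3. s and not r, 0
4. s, 0
5. not r, 0
6. Box Box not (not r and not q), 1
7. Box not (not r and not q), 1
8. not (not r and not q), 1
9. q, 1
Accessibility: 0R0, 0R1, 1R1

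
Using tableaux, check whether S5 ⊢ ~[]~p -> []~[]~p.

Yes, valid

Tableau for the negation ~(~[]~p -> []~[]~p):
1. ~(~[]~p -> []~[]~p), w0
2. ~[]~p, w0
3. ~[]~[]~p, w0
4. p, w1
5. []~p, w2
6. ~p, w0
7. ~p, w1
Accessibility: w0Rw0, w0Rw1, w0Rw2, w1Rw0, w1Rw1, w1Rw2, w2Rw0, w2Rw1, w2Rw2
Branch closes: p and ~p both at w1.
Every branch of the negation's tableau closes; the branch above is one of them.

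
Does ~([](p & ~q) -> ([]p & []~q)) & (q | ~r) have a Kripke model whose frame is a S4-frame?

1. ~([](p & ~q) -> ([]p & []~q)) & (q | ~r), u
2. ~([](p & ~q) -> ([]p & []~q)), u   [&-rule on 1]
3. q | ~r, u   [&-rule on 1]
4. [](p & ~q), u   [~->-rule on 2]
5. ~([]p & []~q), u   [~->-rule on 2]
6. p & ~q, u   [[]-rule on 4 via uRu]
7. p, u   [&-rule on 6]
8. ~q, u   [&-rule on 6]
9. ~r, u   [|-rule on 3 (branches; this branch)]
10. ~[]~q, u   [~&-rule on 5 (branches; this branch)]
11. q, v   [~[]-rule on 10: fresh world v, uRv]
12. p & ~q, v   [[]-rule on 4 via uRv]
13. p, v   [&-rule on 12]
14. ~q, v   [&-rule on 12]
Accessibility: uRu, uRv, vRv
Branch closes: q and ~q both at v.
(One branch shown.) All branches close.

Unsatisfiable (every branch closes)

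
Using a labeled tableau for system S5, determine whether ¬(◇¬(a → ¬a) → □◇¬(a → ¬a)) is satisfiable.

1. ¬(◇¬(a → ¬a) → □◇¬(a → ¬a)), w0
2. ◇¬(a → ¬a), w0
3. ¬□◇¬(a → ¬a), w0
4. ¬(a → ¬a), w1
5. a, w1
6. ¬◇¬(a → ¬a), w2
7. a → ¬a, w0
8. a → ¬a, w1
9. a → ¬a, w2
10. ¬a, w0
11. ¬a, w1
Accessibility: w0Rw0, w0Rw1, w0Rw2, w1Rw0, w1Rw1, w1Rw2, w2Rw0, w2Rw1, w2Rw2
Branch closes: a and ¬a both at w1.
(One branch shown.) All branches close.

Unsatisfiable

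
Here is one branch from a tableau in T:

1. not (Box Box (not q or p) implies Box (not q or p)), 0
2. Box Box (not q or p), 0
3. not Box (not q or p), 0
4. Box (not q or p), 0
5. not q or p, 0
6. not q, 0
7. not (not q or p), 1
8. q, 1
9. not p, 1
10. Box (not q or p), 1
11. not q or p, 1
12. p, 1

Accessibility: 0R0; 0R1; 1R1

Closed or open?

Yes, closed

Both p and not p appear at 1.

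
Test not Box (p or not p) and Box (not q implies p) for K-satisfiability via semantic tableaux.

No, unsatisfiable

1. not Box (p or not p) and Box (not q implies p), 0
2. not Box (p or not p), 0
3. Box (not q implies p), 0
4. not (p or not p), 1
5. not p, 1
6. p, 1
Accessibility: 0R1
Branch closes: p and not p both at 1.
Every branch closes; the branch above is one of them.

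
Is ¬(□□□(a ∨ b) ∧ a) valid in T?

Not valid

Tableau for the negation □□□(a ∨ b) ∧ a:
1. □□□(a ∨ b) ∧ a, 0
2. □□□(a ∨ b), 0
3. a, 0
4. □□(a ∨ b), 0
5. □(a ∨ b), 0
6. a ∨ b, 0
7. b, 0
Accessibility: 0R0
The negation has an open branch (countermodel exists).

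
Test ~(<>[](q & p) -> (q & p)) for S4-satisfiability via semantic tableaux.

Satisfiable (open branch found)

1. ~(<>[](q & p) -> (q & p)), 0
2. <>[](q & p), 0
3. ~(q & p), 0
4. ~p, 0
5. [](q & p), 1
6. q & p, 1
7. q, 1
8. p, 1
Accessibility: 0R0, 0R1, 1R1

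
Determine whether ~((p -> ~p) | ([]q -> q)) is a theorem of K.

No, not valid

Tableau for the negation (p -> ~p) | ([]q -> q):
1. (p -> ~p) | ([]q -> q), w0
2. []q -> q, w0
3. q, w0
The negation has an open branch (countermodel exists).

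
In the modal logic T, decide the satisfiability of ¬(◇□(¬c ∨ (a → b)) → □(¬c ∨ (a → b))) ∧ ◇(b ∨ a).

Satisfiable

1. ¬(◇□(¬c ∨ (a → b)) → □(¬c ∨ (a → b))) ∧ ◇(b ∨ a), u
2. ¬(◇□(¬c ∨ (a → b)) → □(¬c ∨ (a → b))), u
3. ◇(b ∨ a), u
4. ◇□(¬c ∨ (a → b)), u
5. ¬□(¬c ∨ (a → b)), u
6. b ∨ a, v
7. a, v
8. □(¬c ∨ (a → b)), w
9. ¬c ∨ (a → b), w
10. a → b, w
11. b, w
12. ¬(¬c ∨ (a → b)), x
13. c, x
14. ¬(a → b), x
15. a, x
16. ¬b, x
Accessibility: uRu, uRv, uRw, uRx, vRv, wRw, xRx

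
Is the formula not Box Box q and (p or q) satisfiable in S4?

Yes, satisfiable

1. not Box Box q and (p or q), u
2. not Box Box q, u   [and-rule on 1]
3. p or q, u   [and-rule on 1]
4. q, u   [or-rule on 3 (branches; this branch)]
5. not Box q, v   [neg-Box-rule on 2: fresh world v, uRv]
6. not q, w   [neg-Box-rule on 5: fresh world w, vRw]
Accessibility: uRu, uRv, uRw, vRv, vRw, wRw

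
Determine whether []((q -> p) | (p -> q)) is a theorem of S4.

Yes, valid

Tableau for the negation ~[]((q -> p) | (p -> q)):
1. ~[]((q -> p) | (p -> q)), u
2. ~((q -> p) | (p -> q)), v
3. ~(q -> p), v
4. ~(p -> q), v
5. q, v
6. ~p, v
7. p, v
8. ~q, v
Accessibility: uRu, uRv, vRv
Branch closes: p and ~p both at v.
All branches of the negation close; one closing branch shown above.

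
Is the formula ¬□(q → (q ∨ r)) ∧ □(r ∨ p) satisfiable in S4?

1. ¬□(q → (q ∨ r)) ∧ □(r ∨ p), 0
2. ¬□(q → (q ∨ r)), 0
3. □(r ∨ p), 0
4. r ∨ p, 0
5. p, 0
6. ¬(q → (q ∨ r)), 1
7. q, 1
8. ¬(q ∨ r), 1
9. ¬q, 1
10. ¬r, 1
Accessibility: 0R0, 0R1, 1R1
Branch closes: q and ¬q both at 1.
All branches of the tableau close; one closing branch shown above.

Unsatisfiable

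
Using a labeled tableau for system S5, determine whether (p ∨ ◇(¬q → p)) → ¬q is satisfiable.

Yes, satisfiable

1. (p ∨ ◇(¬q → p)) → ¬q, u
2. ¬q, u
Accessibility: uRu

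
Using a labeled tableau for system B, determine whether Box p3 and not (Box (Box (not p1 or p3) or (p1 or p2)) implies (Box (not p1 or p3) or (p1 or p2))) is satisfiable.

Unsatisfiable (every branch closes)

1. Box p3 and not (Box (Box (not p1 or p3) or (p1 or p2)) implies (Box (not p1 or p3) or (p1 or p2))), w0
2. Box p3, w0
3. not (Box (Box (not p1 or p3) or (p1 or p2)) implies (Box (not p1 or p3) or (p1 or p2))), w0
4. Box (Box (not p1 or p3) or (p1 or p2)), w0
5. not (Box (not p1 or p3) or (p1 or p2)), w0
6. not Box (not p1 or p3), w0
7. not (p1 or p2), w0
8. not p1, w0
9. not p2, w0
10. p3, w0
11. Box (not p1 or p3) or (p1 or p2), w0
12. Box (not p1 or p3), w0
13. not p1 or p3, w0
14. not (not p1 or p3), w1
15. p1, w1
16. not p3, w1
17. p3, w1
Accessibility: w0Rw0, w0Rw1, w1Rw0, w1Rw1
Branch closes: p3 and not p3 both at w1.
All branches of the tableau close; one closing branch shown above.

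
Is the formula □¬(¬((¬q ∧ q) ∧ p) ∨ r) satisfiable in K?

1. □¬(¬((¬q ∧ q) ∧ p) ∨ r), u

Satisfiable (open branch found)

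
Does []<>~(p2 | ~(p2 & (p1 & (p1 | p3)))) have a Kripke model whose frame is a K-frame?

1. []<>~(p2 | ~(p2 & (p1 & (p1 | p3)))), u

Satisfiable (open branch found)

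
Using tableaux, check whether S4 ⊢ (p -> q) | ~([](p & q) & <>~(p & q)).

Tableau for the negation ~((p -> q) | ~([](p & q) & <>~(p & q))):
1. ~((p -> q) | ~([](p & q) & <>~(p & q))), 0
2. ~(p -> q), 0
3. [](p & q) & <>~(p & q), 0
4. p, 0
5. ~q, 0
6. [](p & q), 0
7. <>~(p & q), 0
8. p & q, 0
9. q, 0
Accessibility: 0R0
Branch closes: q and ~q both at 0.
Every branch of the negation's tableau closes; the branch above is one of them.

Valid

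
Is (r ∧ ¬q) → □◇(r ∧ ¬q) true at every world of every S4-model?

Tableau for the negation ¬((r ∧ ¬q) → □◇(r ∧ ¬q)):
1. ¬((r ∧ ¬q) → □◇(r ∧ ¬q)), w0
2. r ∧ ¬q, w0
3. ¬□◇(r ∧ ¬q), w0
4. r, w0
5. ¬q, w0
6. ¬◇(r ∧ ¬q), w1
7. ¬(r ∧ ¬q), w1
8. q, w1
Accessibility: w0Rw0, w0Rw1, w1Rw1
The negation has an open branch (countermodel exists).

No, not valid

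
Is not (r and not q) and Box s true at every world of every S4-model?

Invalid (countermodel exists)

Tableau for the negation not (not (r and not q) and Box s):
1. not (not (r and not q) and Box s), w0
2. not Box s, w0   [neg-and-rule on 1 (branches; this branch)]
3. not s, w1   [neg-Box-rule on 2: fresh world w1, w0Rw1]
Accessibility: w0Rw0, w0Rw1, w1Rw1
The negation has an open branch (countermodel exists).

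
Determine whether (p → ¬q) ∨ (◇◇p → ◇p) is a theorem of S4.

Tableau for the negation ¬((p → ¬q) ∨ (◇◇p → ◇p)):
1. ¬((p → ¬q) ∨ (◇◇p → ◇p)), w0
2. ¬(p → ¬q), w0   [¬∨-rule on 1]
3. ¬(◇◇p → ◇p), w0   [¬∨-rule on 1]
4. p, w0   [¬→-rule on 2]
5. q, w0   [¬→-rule on 2]
6. ◇◇p, w0   [¬→-rule on 3]
7. ¬◇p, w0   [¬→-rule on 3]
8. ¬p, w0   [¬◇-rule on 7 via w0Rw0]
Accessibility: w0Rw0
Branch closes: p and ¬p both at w0.
Every branch of the negation's tableau closes; the branch above is one of them.

Valid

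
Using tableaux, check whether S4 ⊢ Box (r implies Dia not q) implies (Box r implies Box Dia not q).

Yes, valid

Tableau for the negation not (Box (r implies Dia not q) implies (Box r implies Box Dia not q)):
1. not (Box (r implies Dia not q) implies (Box r implies Box Dia not q)), w0
2. Box (r implies Dia not q), w0
3. not (Box r implies Box Dia not q), w0
4. Box r, w0
5. not Box Dia not q, w0
6. r implies Dia not q, w0
7. r, w0
8. Dia not q, w0
9. not Dia not q, w1
10. r implies Dia not q, w1
11. r, w1
12. q, w1
13. Dia not q, w1
14. not q, w2
15. r implies Dia not q, w2
16. r, w2
17. Dia not q, w2
18. not q, w3
19. r implies Dia not q, w3
20. r, w3
21. q, w3
Accessibility: w0Rw0, w0Rw1, w0Rw2, w0Rw3, w1Rw1, w1Rw3, w2Rw2, w3Rw3
Branch closes: q and not q both at w3.
Every branch of the negation's tableau closes; the branch above is one of them.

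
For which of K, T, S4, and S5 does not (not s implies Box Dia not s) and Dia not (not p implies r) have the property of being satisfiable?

S4-tableau for the formula:
1. not (not s implies Box Dia not s) and Dia not (not p implies r), w0
2. not (not s implies Box Dia not s), w0
3. Dia not (not p implies r), w0
4. not s, w0
5. not Box Dia not s, w0
6. not (not p implies r), w1
7. not p, w1
8. not r, w1
9. not Dia not s, w2
10. s, w2
Accessibility: w0Rw0, w0Rw1, w0Rw2, w1Rw1, w2Rw2
Complete open branch: satisfiable in S4, hence also in K, T (this S4-model is also a K-model and a T-model).
S5-tableau for the formula:
1. not (not s implies Box Dia not s) and Dia not (not p implies r), w0
2. not (not s implies Box Dia not s), w0
3. Dia not (not p implies r), w0
4. not s, w0
5. not Box Dia not s, w0
6. not (not p implies r), w1
7. not p, w1
8. not r, w1
9. not Dia not s, w2
10. s, w0
Accessibility: w0Rw0, w0Rw1, w0Rw2, w1Rw0, w1Rw1, w1Rw2, w2Rw0, w2Rw1, w2Rw2
Branch closes: s and not s both at w0.
Every branch closes (one shown): unsatisfiable in S5.

K, T, S4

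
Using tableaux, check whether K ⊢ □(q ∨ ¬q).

Valid

Tableau for the negation ¬□(q ∨ ¬q):
1. ¬□(q ∨ ¬q), 0
2. ¬(q ∨ ¬q), 1
3. ¬q, 1
4. q, 1
Accessibility: 0R1
Branch closes: q and ¬q both at 1.
Every branch of the negation's tableau closes; the branch above is one of them.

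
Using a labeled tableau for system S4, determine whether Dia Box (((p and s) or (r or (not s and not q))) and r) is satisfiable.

Satisfiable (open branch found)

1. Dia Box (((p and s) or (r or (not s and not q))) and r), w0
2. Box (((p and s) or (r or (not s and not q))) and r), w1   [Dia-rule on 1: fresh world w1, w0Rw1]
3. ((p and s) or (r or (not s and not q))) and r, w1   [Box-rule on 2 via w1Rw1]
4. (p and s) or (r or (not s and not q)), w1   [and-rule on 3]
5. r, w1   [and-rule on 3]
6. r or (not s and not q), w1   [or-rule on 4 (branches; this branch)]
7. not s and not q, w1   [or-rule on 6 (branches; this branch)]
8. not s, w1   [and-rule on 7]
9. not q, w1   [and-rule on 7]
Accessibility: w0Rw0, w0Rw1, w1Rw1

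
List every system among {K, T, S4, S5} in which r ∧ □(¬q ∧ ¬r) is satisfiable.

T-tableau for the formula:
1. r ∧ □(¬q ∧ ¬r), w0
2. r, w0
3. □(¬q ∧ ¬r), w0
4. ¬q ∧ ¬r, w0
5. ¬q, w0
6. ¬r, w0
Accessibility: w0Rw0
Branch closes: r and ¬r both at w0.
Every branch closes (one shown): unsatisfiable in T, hence also in S4, S5 (every S4/S5-frame is a T-frame).
K-tableau for the formula:
1. r ∧ □(¬q ∧ ¬r), w0
2. r, w0
3. □(¬q ∧ ¬r), w0
Complete open branch: satisfiable in K.

K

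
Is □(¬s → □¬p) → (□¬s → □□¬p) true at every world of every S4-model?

Tableau for the negation ¬(□(¬s → □¬p) → (□¬s → □□¬p)):
1. ¬(□(¬s → □¬p) → (□¬s → □□¬p)), u
2. □(¬s → □¬p), u
3. ¬(□¬s → □□¬p), u
4. □¬s, u
5. ¬□□¬p, u
6. ¬s → □¬p, u
7. ¬s, u
8. □¬p, u
9. ¬p, u
10. ¬□¬p, v
11. ¬s → □¬p, v
12. ¬s, v
13. ¬p, v
14. □¬p, v
15. p, w
16. ¬s → □¬p, w
17. ¬s, w
18. ¬p, w
Accessibility: uRu, uRv, uRw, vRv, vRw, wRw
Branch closes: p and ¬p both at w.
Every branch of the negation's tableau closes; the branch above is one of them.

Valid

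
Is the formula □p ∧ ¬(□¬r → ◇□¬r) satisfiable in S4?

1. □p ∧ ¬(□¬r → ◇□¬r), u
2. □p, u
3. ¬(□¬r → ◇□¬r), u
4. □¬r, u
5. ¬◇□¬r, u
6. p, u
7. ¬r, u
8. ¬□¬r, u
9. r, v
10. p, v
11. ¬r, v
Accessibility: uRu, uRv, vRv
Branch closes: r and ¬r both at v.
(One branch shown.) All branches close.

No, unsatisfiable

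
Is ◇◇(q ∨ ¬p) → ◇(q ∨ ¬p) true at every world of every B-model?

Tableau for the negation ¬(◇◇(q ∨ ¬p) → ◇(q ∨ ¬p)):
1. ¬(◇◇(q ∨ ¬p) → ◇(q ∨ ¬p)), w0
2. ◇◇(q ∨ ¬p), w0   [¬→-rule on 1]
3. ¬◇(q ∨ ¬p), w0   [¬→-rule on 1]
4. ¬(q ∨ ¬p), w0   [¬◇-rule on 3 via w0Rw0]
5. ¬q, w0   [¬∨-rule on 4]
6. p, w0   [¬∨-rule on 4]
7. ◇(q ∨ ¬p), w1   [◇-rule on 2: fresh world w1, w0Rw1]
8. ¬(q ∨ ¬p), w1   [¬◇-rule on 3 via w0Rw1]
9. ¬q, w1   [¬∨-rule on 8]
10. p, w1   [¬∨-rule on 8]
11. q ∨ ¬p, w2   [◇-rule on 7: fresh world w2, w1Rw2]
12. ¬p, w2   [∨-rule on 11 (branches; this branch)]
Accessibility: w0Rw0, w0Rw1, w1Rw0, w1Rw1, w1Rw2, w2Rw1, w2Rw2
The negation has an open branch (countermodel exists).

No, not valid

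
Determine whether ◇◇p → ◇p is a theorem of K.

Invalid (countermodel exists)

Tableau for the negation ¬(◇◇p → ◇p):
1. ¬(◇◇p → ◇p), w0
2. ◇◇p, w0
3. ¬◇p, w0
4. ◇p, w1
5. ¬p, w1
6. p, w2
Accessibility: w0Rw1, w1Rw2
The negation has an open branch (countermodel exists).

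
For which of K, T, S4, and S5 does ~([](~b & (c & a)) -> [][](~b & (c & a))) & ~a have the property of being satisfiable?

K

K-tableau for the formula:
1. ~([](~b & (c & a)) -> [][](~b & (c & a))) & ~a, 0
2. ~([](~b & (c & a)) -> [][](~b & (c & a))), 0
3. ~a, 0
4. [](~b & (c & a)), 0
5. ~[][](~b & (c & a)), 0
6. ~[](~b & (c & a)), 1
7. ~b & (c & a), 1
8. ~b, 1
9. c & a, 1
10. c, 1
11. a, 1
12. ~(~b & (c & a)), 2
13. ~(c & a), 2
14. ~a, 2
Accessibility: 0R1, 1R2
Complete open branch: satisfiable in K.
T-tableau for the formula:
1. ~([](~b & (c & a)) -> [][](~b & (c & a))) & ~a, 0
2. ~([](~b & (c & a)) -> [][](~b & (c & a))), 0
3. ~a, 0
4. [](~b & (c & a)), 0
5. ~[][](~b & (c & a)), 0
6. ~b & (c & a), 0
7. ~b, 0
8. c & a, 0
9. c, 0
10. a, 0
Accessibility: 0R0
Branch closes: a and ~a both at 0.
Every branch closes (one shown): unsatisfiable in T, hence also in S4, S5 (every S4/S5-frame is a T-frame).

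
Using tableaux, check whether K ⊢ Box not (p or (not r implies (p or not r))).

Not valid

Tableau for the negation not Box not (p or (not r implies (p or not r))):
1. not Box not (p or (not r implies (p or not r))), w0
2. p or (not r implies (p or not r)), w1   [neg-Box-rule on 1: fresh world w1, w0Rw1]
3. not r implies (p or not r), w1   [or-rule on 2 (branches; this branch)]
4. p or not r, w1   [implies-rule on 3 (branches; this branch)]
5. not r, w1   [or-rule on 4 (branches; this branch)]
Accessibility: w0Rw1
The negation has an open branch (countermodel exists).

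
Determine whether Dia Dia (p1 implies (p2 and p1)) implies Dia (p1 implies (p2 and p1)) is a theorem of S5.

Tableau for the negation not (Dia Dia (p1 implies (p2 and p1)) implies Dia (p1 implies (p2 and p1))):
1. not (Dia Dia (p1 implies (p2 and p1)) implies Dia (p1 implies (p2 and p1))), w0
2. Dia Dia (p1 implies (p2 and p1)), w0
3. not Dia (p1 implies (p2 and p1)), w0
4. not (p1 implies (p2 and p1)), w0
5. p1, w0
6. not (p2 and p1), w0
7. not p2, w0
8. Dia (p1 implies (p2 and p1)), w1
9. not (p1 implies (p2 and p1)), w1
10. p1, w1
11. not (p2 and p1), w1
12. not p2, w1
13. p1 implies (p2 and p1), w2
14. not (p1 implies (p2 and p1)), w2
15. p1, w2
16. not (p2 and p1), w2
17. p2 and p1, w2
18. p2, w2
19. not p1, w2
Accessibility: w0Rw0, w0Rw1, w0Rw2, w1Rw0, w1Rw1, w1Rw2, w2Rw0, w2Rw1, w2Rw2
Branch closes: p1 and not p1 both at w2.
Every branch of the negation's tableau closes; the branch above is one of them.

Valid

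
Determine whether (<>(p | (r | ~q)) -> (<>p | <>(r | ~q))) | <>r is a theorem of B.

Tableau for the negation ~((<>(p | (r | ~q)) -> (<>p | <>(r | ~q))) | <>r):
1. ~((<>(p | (r | ~q)) -> (<>p | <>(r | ~q))) | <>r), u
2. ~(<>(p | (r | ~q)) -> (<>p | <>(r | ~q))), u
3. ~<>r, u
4. <>(p | (r | ~q)), u
5. ~(<>p | <>(r | ~q)), u
6. ~<>p, u
7. ~<>(r | ~q), u
8. ~r, u
9. ~p, u
10. ~(r | ~q), u
11. q, u
12. p | (r | ~q), v
13. ~r, v
14. ~p, v
15. ~(r | ~q), v
16. q, v
17. r | ~q, v
18. ~q, v
Accessibility: uRu, uRv, vRu, vRv
Branch closes: q and ~q both at v.
Every branch of the negation's tableau closes; the branch above is one of them.

Valid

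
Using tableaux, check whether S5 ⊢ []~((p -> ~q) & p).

Tableau for the negation ~[]~((p -> ~q) & p):
1. ~[]~((p -> ~q) & p), u
2. (p -> ~q) & p, v   [~[]-rule on 1: fresh world v, uRv]
3. p -> ~q, v   [&-rule on 2]
4. p, v   [&-rule on 2]
5. ~q, v   [->-rule on 3 (branches; this branch)]
Accessibility: uRu, uRv, vRu, vRv
The negation has an open branch (countermodel exists).

Not valid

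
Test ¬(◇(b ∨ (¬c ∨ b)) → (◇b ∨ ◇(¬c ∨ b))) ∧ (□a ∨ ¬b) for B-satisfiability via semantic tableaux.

No, unsatisfiable

1. ¬(◇(b ∨ (¬c ∨ b)) → (◇b ∨ ◇(¬c ∨ b))) ∧ (□a ∨ ¬b), 0
2. ¬(◇(b ∨ (¬c ∨ b)) → (◇b ∨ ◇(¬c ∨ b))), 0   [∧-rule on 1]
3. □a ∨ ¬b, 0   [∧-rule on 1]
4. ◇(b ∨ (¬c ∨ b)), 0   [¬→-rule on 2]
5. ¬(◇b ∨ ◇(¬c ∨ b)), 0   [¬→-rule on 2]
6. ¬◇b, 0   [¬∨-rule on 5]
7. ¬◇(¬c ∨ b), 0   [¬∨-rule on 5]
8. ¬b, 0   [¬◇-rule on 6 via 0R0]
9. ¬(¬c ∨ b), 0   [¬◇-rule on 7 via 0R0]
10. c, 0   [¬∨-rule on 9]
11. □a, 0   [∨-rule on 3 (branches; this branch)]
12. a, 0   [□-rule on 11 via 0R0]
13. b ∨ (¬c ∨ b), 1   [◇-rule on 4: fresh world 1, 0R1]
14. ¬b, 1   [¬◇-rule on 6 via 0R1]
15. ¬(¬c ∨ b), 1   [¬◇-rule on 7 via 0R1]
16. c, 1   [¬∨-rule on 15]
17. a, 1   [□-rule on 11 via 0R1]
18. ¬c ∨ b, 1   [∨-rule on 13 (branches; this branch)]
19. b, 1   [∨-rule on 18 (branches; this branch)]
Accessibility: 0R0, 0R1, 1R0, 1R1
Branch closes: b and ¬b both at 1.
All branches of the tableau close; one closing branch shown above.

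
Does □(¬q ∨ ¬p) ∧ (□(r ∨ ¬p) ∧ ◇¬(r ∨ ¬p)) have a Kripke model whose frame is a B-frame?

Unsatisfiable (every branch closes)

1. □(¬q ∨ ¬p) ∧ (□(r ∨ ¬p) ∧ ◇¬(r ∨ ¬p)), 0
2. □(¬q ∨ ¬p), 0   [∧-rule on 1]
3. □(r ∨ ¬p) ∧ ◇¬(r ∨ ¬p), 0   [∧-rule on 1]
4. □(r ∨ ¬p), 0   [∧-rule on 3]
5. ◇¬(r ∨ ¬p), 0   [∧-rule on 3]
6. ¬q ∨ ¬p, 0   [□-rule on 2 via 0R0]
7. r ∨ ¬p, 0   [□-rule on 4 via 0R0]
8. ¬p, 0   [∨-rule on 6 (branches; this branch)]
9. ¬(r ∨ ¬p), 1   [◇-rule on 5: fresh world 1, 0R1]
10. ¬r, 1   [¬∨-rule on 9]
11. p, 1   [¬∨-rule on 9]
12. ¬q ∨ ¬p, 1   [□-rule on 2 via 0R1]
13. r ∨ ¬p, 1   [□-rule on 4 via 0R1]
14. ¬q, 1   [∨-rule on 12 (branches; this branch)]
15. ¬p, 1   [∨-rule on 13 (branches; this branch)]
Accessibility: 0R0, 0R1, 1R0, 1R1
Branch closes: p and ¬p both at 1.
Every branch closes; the branch above is one of them.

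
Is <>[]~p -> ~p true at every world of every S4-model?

Tableau for the negation ~(<>[]~p -> ~p):
1. ~(<>[]~p -> ~p), w0
2. <>[]~p, w0
3. p, w0
4. []~p, w1
5. ~p, w1
Accessibility: w0Rw0, w0Rw1, w1Rw1
The negation has an open branch (countermodel exists).

Not valid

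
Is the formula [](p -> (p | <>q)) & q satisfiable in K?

Satisfiable

1. [](p -> (p | <>q)) & q, w0
2. [](p -> (p | <>q)), w0
3. q, w0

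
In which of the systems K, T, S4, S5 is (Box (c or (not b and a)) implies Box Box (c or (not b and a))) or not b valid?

S4, S5

S4-tableau for the negation not ((Box (c or (not b and a)) implies Box Box (c or (not b and a))) or not b):
1. not ((Box (c or (not b and a)) implies Box Box (c or (not b and a))) or not b), w0
2. not (Box (c or (not b and a)) implies Box Box (c or (not b and a))), w0
3. b, w0
4. Box (c or (not b and a)), w0
5. not Box Box (c or (not b and a)), w0
6. c or (not b and a), w0
7. c, w0
8. not Box (c or (not b and a)), w1
9. c or (not b and a), w1
10. not b and a, w1
11. not b, w1
12. a, w1
13. not (c or (not b and a)), w2
14. not c, w2
15. not (not b and a), w2
16. c or (not b and a), w2
17. not a, w2
18. not b and a, w2
19. not b, w2
20. a, w2
Accessibility: w0Rw0, w0Rw1, w0Rw2, w1Rw1, w1Rw2, w2Rw2
Branch closes: a and not a both at w2.
Every branch closes (one shown): valid in S4, hence also in S5 (every theorem of S4 is a theorem of S5).
T-tableau for the negation not ((Box (c or (not b and a)) implies Box Box (c or (not b and a))) or not b):
1. not ((Box (c or (not b and a)) implies Box Box (c or (not b and a))) or not b), w0
2. not (Box (c or (not b and a)) implies Box Box (c or (not b and a))), w0
3. b, w0
4. Box (c or (not b and a)), w0
5. not Box Box (c or (not b and a)), w0
6. c or (not b and a), w0
7. c, w0
8. not Box (c or (not b and a)), w1
9. c or (not b and a), w1
10. not b and a, w1
11. not b, w1
12. a, w1
13. not (c or (not b and a)), w2
14. not c, w2
15. not (not b and a), w2
16. not a, w2
Accessibility: w0Rw0, w0Rw1, w1Rw1, w1Rw2, w2Rw2
Complete open branch: countermodel on a T-frame, so not valid in T, nor in K (the same frame is also a K-frame).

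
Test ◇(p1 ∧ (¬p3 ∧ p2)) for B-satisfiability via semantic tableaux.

Satisfiable

1. ◇(p1 ∧ (¬p3 ∧ p2)), w0
2. p1 ∧ (¬p3 ∧ p2), w1
3. p1, w1
4. ¬p3 ∧ p2, w1
5. ¬p3, w1
6. p2, w1
Accessibility: w0Rw0, w0Rw1, w1Rw0, w1Rw1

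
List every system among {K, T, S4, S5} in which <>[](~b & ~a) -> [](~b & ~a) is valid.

S5

S5-tableau for the negation ~(<>[](~b & ~a) -> [](~b & ~a)):
1. ~(<>[](~b & ~a) -> [](~b & ~a)), u
2. <>[](~b & ~a), u
3. ~[](~b & ~a), u
4. [](~b & ~a), v
5. ~b & ~a, u
6. ~b, u
7. ~a, u
8. ~b & ~a, v
9. ~b, v
10. ~a, v
11. ~(~b & ~a), w
12. ~b & ~a, w
13. ~b, w
14. ~a, w
15. a, w
Accessibility: uRu, uRv, uRw, vRu, vRv, vRw, wRu, wRv, wRw
Branch closes: a and ~a both at w.
Every branch closes (one shown): valid in S5.
S4-tableau for the negation ~(<>[](~b & ~a) -> [](~b & ~a)):
1. ~(<>[](~b & ~a) -> [](~b & ~a)), u
2. <>[](~b & ~a), u
3. ~[](~b & ~a), u
4. [](~b & ~a), v
5. ~b & ~a, v
6. ~b, v
7. ~a, v
8. ~(~b & ~a), w
9. a, w
Accessibility: uRu, uRv, uRw, vRv, wRw
Complete open branch: countermodel on an S4-frame, so not valid in S4, nor in K, T (the same frame is also a K-frame and a T-frame).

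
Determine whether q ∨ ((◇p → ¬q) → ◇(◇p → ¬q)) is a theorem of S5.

Valid in S5

Tableau for the negation ¬(q ∨ ((◇p → ¬q) → ◇(◇p → ¬q))):
1. ¬(q ∨ ((◇p → ¬q) → ◇(◇p → ¬q))), w0
2. ¬q, w0   [¬∨-rule on 1]
3. ¬((◇p → ¬q) → ◇(◇p → ¬q)), w0   [¬∨-rule on 1]
4. ◇p → ¬q, w0   [¬→-rule on 3]
5. ¬◇(◇p → ¬q), w0   [¬→-rule on 3]
6. ¬(◇p → ¬q), w0   [¬◇-rule on 5 via w0Rw0]
7. ◇p, w0   [¬→-rule on 6]
8. q, w0   [¬→-rule on 6]
Accessibility: w0Rw0
Branch closes: q and ¬q both at w0.
All branches of the negation close; one closing branch shown above.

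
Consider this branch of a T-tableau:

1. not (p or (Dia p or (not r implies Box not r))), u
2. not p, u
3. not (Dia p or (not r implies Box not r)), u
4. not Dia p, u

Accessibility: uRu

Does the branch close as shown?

There is no literal clash: for every atom and world, at most one sign appears.

Not closed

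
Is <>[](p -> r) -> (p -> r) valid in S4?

Tableau for the negation ~(<>[](p -> r) -> (p -> r)):
1. ~(<>[](p -> r) -> (p -> r)), w0
2. <>[](p -> r), w0
3. ~(p -> r), w0
4. p, w0
5. ~r, w0
6. [](p -> r), w1
7. p -> r, w1
8. r, w1
Accessibility: w0Rw0, w0Rw1, w1Rw1
The negation has an open branch (countermodel exists).

Invalid (countermodel exists)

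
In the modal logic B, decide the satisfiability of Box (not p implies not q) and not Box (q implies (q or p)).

1. Box (not p implies not q) and not Box (q implies (q or p)), u
2. Box (not p implies not q), u
3. not Box (q implies (q or p)), u
4. not p implies not q, u
5. not q, u
6. not (q implies (q or p)), v
7. q, v
8. not (q or p), v
9. not q, v
10. not p, v
Accessibility: uRu, uRv, vRu, vRv
Branch closes: q and not q both at v.
(One branch shown.) All branches close.

Unsatisfiable (every branch closes)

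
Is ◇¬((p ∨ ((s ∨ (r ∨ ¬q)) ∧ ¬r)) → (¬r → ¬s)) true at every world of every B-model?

Tableau for the negation ¬◇¬((p ∨ ((s ∨ (r ∨ ¬q)) ∧ ¬r)) → (¬r → ¬s)):
1. ¬◇¬((p ∨ ((s ∨ (r ∨ ¬q)) ∧ ¬r)) → (¬r → ¬s)), w0
2. (p ∨ ((s ∨ (r ∨ ¬q)) ∧ ¬r)) → (¬r → ¬s), w0
3. ¬r → ¬s, w0
4. ¬s, w0
Accessibility: w0Rw0
The negation has an open branch (countermodel exists).

Invalid (countermodel exists)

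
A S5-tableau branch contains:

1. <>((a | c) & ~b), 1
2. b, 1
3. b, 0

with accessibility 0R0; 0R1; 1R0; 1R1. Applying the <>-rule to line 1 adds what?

a fresh world 2 with 1R2, and (a | c) & ~b at 2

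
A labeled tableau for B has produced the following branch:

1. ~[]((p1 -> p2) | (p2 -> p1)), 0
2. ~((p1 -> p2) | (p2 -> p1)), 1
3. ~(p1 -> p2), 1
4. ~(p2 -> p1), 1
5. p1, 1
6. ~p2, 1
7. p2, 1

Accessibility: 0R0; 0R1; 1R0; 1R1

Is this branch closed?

Both p2 and ~p2 appear at 1.

Yes, closed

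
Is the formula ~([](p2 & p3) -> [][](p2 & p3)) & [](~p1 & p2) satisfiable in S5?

1. ~([](p2 & p3) -> [][](p2 & p3)) & [](~p1 & p2), w0
2. ~([](p2 & p3) -> [][](p2 & p3)), w0
3. [](~p1 & p2), w0
4. [](p2 & p3), w0
5. ~[][](p2 & p3), w0
6. ~p1 & p2, w0
7. ~p1, w0
8. p2, w0
9. p2 & p3, w0
10. p3, w0
11. ~[](p2 & p3), w1
12. ~p1 & p2, w1
13. ~p1, w1
14. p2, w1
15. p2 & p3, w1
16. p3, w1
17. ~(p2 & p3), w2
18. ~p1 & p2, w2
19. ~p1, w2
20. p2, w2
21. p2 & p3, w2
22. p3, w2
23. ~p3, w2
Accessibility: w0Rw0, w0Rw1, w0Rw2, w1Rw0, w1Rw1, w1Rw2, w2Rw0, w2Rw1, w2Rw2
Branch closes: p3 and ~p3 both at w2.
All branches of the tableau close; one closing branch shown above.

Unsatisfiable (every branch closes)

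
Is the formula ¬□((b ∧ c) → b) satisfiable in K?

1. ¬□((b ∧ c) → b), w0
2. ¬((b ∧ c) → b), w1
3. b ∧ c, w1
4. ¬b, w1
5. b, w1
6. c, w1
Accessibility: w0Rw1
Branch closes: b and ¬b both at w1.
(One branch shown.) All branches close.

Unsatisfiable (every branch closes)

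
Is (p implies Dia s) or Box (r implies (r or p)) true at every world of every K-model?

Valid

Tableau for the negation not ((p implies Dia s) or Box (r implies (r or p))):
1. not ((p implies Dia s) or Box (r implies (r or p))), u
2. not (p implies Dia s), u   [neg-or-rule on 1]
3. not Box (r implies (r or p)), u   [neg-or-rule on 1]
4. p, u   [neg-implies-rule on 2]
5. not Dia s, u   [neg-implies-rule on 2]
6. not (r implies (r or p)), v   [neg-Box-rule on 3: fresh world v, uRv]
7. r, v   [neg-implies-rule on 6]
8. not (r or p), v   [neg-implies-rule on 6]
9. not r, v   [neg-or-rule on 8]
10. not p, v   [neg-or-rule on 8]
Accessibility: uRv
Branch closes: r and not r both at v.
All branches of the negation close; one closing branch shown above.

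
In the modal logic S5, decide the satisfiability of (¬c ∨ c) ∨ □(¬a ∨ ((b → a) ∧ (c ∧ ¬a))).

Satisfiable

1. (¬c ∨ c) ∨ □(¬a ∨ ((b → a) ∧ (c ∧ ¬a))), w0
2. □(¬a ∨ ((b → a) ∧ (c ∧ ¬a))), w0
3. ¬a ∨ ((b → a) ∧ (c ∧ ¬a)), w0
4. (b → a) ∧ (c ∧ ¬a), w0
5. b → a, w0
6. c ∧ ¬a, w0
7. c, w0
8. ¬a, w0
9. ¬b, w0
Accessibility: w0Rw0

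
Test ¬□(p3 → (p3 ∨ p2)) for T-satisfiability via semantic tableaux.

Unsatisfiable

1. ¬□(p3 → (p3 ∨ p2)), w0
2. ¬(p3 → (p3 ∨ p2)), w1   [¬□-rule on 1: fresh world w1, w0Rw1]
3. p3, w1   [¬→-rule on 2]
4. ¬(p3 ∨ p2), w1   [¬→-rule on 2]
5. ¬p3, w1   [¬∨-rule on 4]
6. ¬p2, w1   [¬∨-rule on 4]
Accessibility: w0Rw0, w0Rw1, w1Rw1
Branch closes: p3 and ¬p3 both at w1.
All branches of the tableau close; one closing branch shown above.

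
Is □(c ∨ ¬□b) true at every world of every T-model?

Not valid

Tableau for the negation ¬□(c ∨ ¬□b):
1. ¬□(c ∨ ¬□b), w0
2. ¬(c ∨ ¬□b), w1
3. ¬c, w1
4. □b, w1
5. b, w1
Accessibility: w0Rw0, w0Rw1, w1Rw1
The negation has an open branch (countermodel exists).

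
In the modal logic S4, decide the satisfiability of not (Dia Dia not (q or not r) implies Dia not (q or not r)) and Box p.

1. not (Dia Dia not (q or not r) implies Dia not (q or not r)) and Box p, u
2. not (Dia Dia not (q or not r) implies Dia not (q or not r)), u   [and-rule on 1]
3. Box p, u   [and-rule on 1]
4. Dia Dia not (q or not r), u   [neg-implies-rule on 2]
5. not Dia not (q or not r), u   [neg-implies-rule on 2]
6. p, u   [Box-rule on 3 via uRu]
7. q or not r, u   [neg-Dia-rule on 5 via uRu]
8. not r, u   [or-rule on 7 (branches; this branch)]
9. Dia not (q or not r), v   [Dia-rule on 4: fresh world v, uRv]
10. p, v   [Box-rule on 3 via uRv]
11. q or not r, v   [neg-Dia-rule on 5 via uRv]
12. not r, v   [or-rule on 11 (branches; this branch)]
13. not (q or not r), w   [Dia-rule on 9: fresh world w, vRw]
14. not q, w   [neg-or-rule on 13]
15. r, w   [neg-or-rule on 13]
16. p, w   [Box-rule on 3 via uRw]
17. q or not r, w   [neg-Dia-rule on 5 via uRw]
18. not r, w   [or-rule on 17 (branches; this branch)]
Accessibility: uRu, uRv, uRw, vRv, vRw, wRw
Branch closes: r and not r both at w.
All branches of the tableau close; one closing branch shown above.

No, unsatisfiable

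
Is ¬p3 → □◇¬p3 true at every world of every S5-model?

Tableau for the negation ¬(¬p3 → □◇¬p3):
1. ¬(¬p3 → □◇¬p3), 0
2. ¬p3, 0
3. ¬□◇¬p3, 0
4. ¬◇¬p3, 1
5. p3, 0
Accessibility: 0R0, 0R1, 1R0, 1R1
Branch closes: p3 and ¬p3 both at 0.
All branches of the negation close; one closing branch shown above.

Valid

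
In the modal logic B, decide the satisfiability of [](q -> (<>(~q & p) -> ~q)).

Satisfiable

1. [](q -> (<>(~q & p) -> ~q)), u
2. q -> (<>(~q & p) -> ~q), u   [[]-rule on 1 via uRu]
3. <>(~q & p) -> ~q, u   [->-rule on 2 (branches; this branch)]
4. ~q, u   [->-rule on 3 (branches; this branch)]
Accessibility: uRu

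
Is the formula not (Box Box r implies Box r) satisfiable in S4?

Unsatisfiable

1. not (Box Box r implies Box r), w0
2. Box Box r, w0   [neg-implies-rule on 1]
3. not Box r, w0   [neg-implies-rule on 1]
4. Box r, w0   [Box-rule on 2 via w0Rw0]
5. r, w0   [Box-rule on 4 via w0Rw0]
6. not r, w1   [neg-Box-rule on 3: fresh world w1, w0Rw1]
7. Box r, w1   [Box-rule on 2 via w0Rw1]
8. r, w1   [Box-rule on 4 via w0Rw1]
Accessibility: w0Rw0, w0Rw1, w1Rw1
Branch closes: r and not r both at w1.
Every branch closes; the branch above is one of them.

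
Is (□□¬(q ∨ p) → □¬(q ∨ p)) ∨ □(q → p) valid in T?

Tableau for the negation ¬((□□¬(q ∨ p) → □¬(q ∨ p)) ∨ □(q → p)):
1. ¬((□□¬(q ∨ p) → □¬(q ∨ p)) ∨ □(q → p)), w0
2. ¬(□□¬(q ∨ p) → □¬(q ∨ p)), w0
3. ¬□(q → p), w0
4. □□¬(q ∨ p), w0
5. ¬□¬(q ∨ p), w0
6. □¬(q ∨ p), w0
7. ¬(q ∨ p), w0
8. ¬q, w0
9. ¬p, w0
10. ¬(q → p), w1
11. q, w1
12. ¬p, w1
13. □¬(q ∨ p), w1
14. ¬(q ∨ p), w1
15. ¬q, w1
Accessibility: w0Rw0, w0Rw1, w1Rw1
Branch closes: q and ¬q both at w1.
All branches of the negation close; one closing branch shown above.

Valid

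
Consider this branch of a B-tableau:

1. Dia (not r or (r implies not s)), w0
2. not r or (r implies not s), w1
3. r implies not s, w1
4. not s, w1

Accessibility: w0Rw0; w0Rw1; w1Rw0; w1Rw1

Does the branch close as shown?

No, open

No world carries both an atom and its negation.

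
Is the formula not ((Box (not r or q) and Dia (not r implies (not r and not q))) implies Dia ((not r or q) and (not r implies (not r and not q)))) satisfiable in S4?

1. not ((Box (not r or q) and Dia (not r implies (not r and not q))) implies Dia ((not r or q) and (not r implies (not r and not q)))), u
2. Box (not r or q) and Dia (not r implies (not r and not q)), u
3. not Dia ((not r or q) and (not r implies (not r and not q))), u
4. Box (not r or q), u
5. Dia (not r implies (not r and not q)), u
6. not ((not r or q) and (not r implies (not r and not q))), u
7. not r or q, u
8. not (not r implies (not r and not q)), u
9. not r, u
10. not (not r and not q), u
11. q, u
12. not r implies (not r and not q), v
13. not ((not r or q) and (not r implies (not r and not q))), v
14. not r or q, v
15. not r and not q, v
16. not r, v
17. not q, v
18. not (not r implies (not r and not q)), v
19. not (not r and not q), v
20. q, v
Accessibility: uRu, uRv, vRv
Branch closes: q and not q both at v.
Every branch closes; the branch above is one of them.

Unsatisfiable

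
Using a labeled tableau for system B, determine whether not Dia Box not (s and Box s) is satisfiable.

Satisfiable

1. not Dia Box not (s and Box s), w0
2. not Box not (s and Box s), w0   [neg-Dia-rule on 1 via w0Rw0]
3. s and Box s, w1   [neg-Box-rule on 2: fresh world w1, w0Rw1]
4. s, w1   [and-rule on 3]
5. Box s, w1   [and-rule on 3]
6. not Box not (s and Box s), w1   [neg-Dia-rule on 1 via w0Rw1]
7. s, w0   [Box-rule on 5 via w1Rw0]
8. s and Box s, w2   [neg-Box-rule on 6: fresh world w2, w1Rw2]
9. s, w2   [and-rule on 8]
10. Box s, w2   [and-rule on 8]
Accessibility: w0Rw0, w0Rw1, w1Rw0, w1Rw1, w1Rw2, w2Rw1, w2Rw2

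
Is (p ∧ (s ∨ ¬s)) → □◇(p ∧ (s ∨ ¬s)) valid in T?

Invalid (countermodel exists)

Tableau for the negation ¬((p ∧ (s ∨ ¬s)) → □◇(p ∧ (s ∨ ¬s))):
1. ¬((p ∧ (s ∨ ¬s)) → □◇(p ∧ (s ∨ ¬s))), w0
2. p ∧ (s ∨ ¬s), w0
3. ¬□◇(p ∧ (s ∨ ¬s)), w0
4. p, w0
5. s ∨ ¬s, w0
6. ¬s, w0
7. ¬◇(p ∧ (s ∨ ¬s)), w1
8. ¬(p ∧ (s ∨ ¬s)), w1
9. ¬p, w1
Accessibility: w0Rw0, w0Rw1, w1Rw1
The negation has an open branch (countermodel exists).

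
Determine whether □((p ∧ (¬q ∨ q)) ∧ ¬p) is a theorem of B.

Tableau for the negation ¬□((p ∧ (¬q ∨ q)) ∧ ¬p):
1. ¬□((p ∧ (¬q ∨ q)) ∧ ¬p), u
2. ¬((p ∧ (¬q ∨ q)) ∧ ¬p), v
3. p, v
Accessibility: uRu, uRv, vRu, vRv
The negation has an open branch (countermodel exists).

No, not valid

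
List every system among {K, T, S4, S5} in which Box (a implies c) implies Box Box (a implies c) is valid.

T-tableau for the negation not (Box (a implies c) implies Box Box (a implies c)):
1. not (Box (a implies c) implies Box Box (a implies c)), w0
2. Box (a implies c), w0
3. not Box Box (a implies c), w0
4. a implies c, w0
5. c, w0
6. not Box (a implies c), w1
7. a implies c, w1
8. c, w1
9. not (a implies c), w2
10. a, w2
11. not c, w2
Accessibility: w0Rw0, w0Rw1, w1Rw1, w1Rw2, w2Rw2
Complete open branch: countermodel on a T-frame, so not valid in T, nor in K (the same frame is also a K-frame).
S4-tableau for the negation not (Box (a implies c) implies Box Box (a implies c)):
1. not (Box (a implies c) implies Box Box (a implies c)), w0
2. Box (a implies c), w0
3. not Box Box (a implies c), w0
4. a implies c, w0
5. c, w0
6. not Box (a implies c), w1
7. a implies c, w1
8. c, w1
9. not (a implies c), w2
10. a, w2
11. not c, w2
12. a implies c, w2
13. c, w2
Accessibility: w0Rw0, w0Rw1, w0Rw2, w1Rw1, w1Rw2, w2Rw2
Branch closes: c and not c both at w2.
Every branch closes (one shown): valid in S4, hence also in S5 (every theorem of S4 is a theorem of S5).

S4, S5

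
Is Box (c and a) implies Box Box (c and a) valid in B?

Tableau for the negation not (Box (c and a) implies Box Box (c and a)):
1. not (Box (c and a) implies Box Box (c and a)), 0
2. Box (c and a), 0
3. not Box Box (c and a), 0
4. c and a, 0
5. c, 0
6. a, 0
7. not Box (c and a), 1
8. c and a, 1
9. c, 1
10. a, 1
11. not (c and a), 2
12. not a, 2
Accessibility: 0R0, 0R1, 1R0, 1R1, 1R2, 2R1, 2R2
The negation has an open branch (countermodel exists).

Not valid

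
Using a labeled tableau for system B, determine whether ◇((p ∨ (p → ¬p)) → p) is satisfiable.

Satisfiable (open branch found)

1. ◇((p ∨ (p → ¬p)) → p), w0
2. (p ∨ (p → ¬p)) → p, w1
3. p, w1
Accessibility: w0Rw0, w0Rw1, w1Rw0, w1Rw1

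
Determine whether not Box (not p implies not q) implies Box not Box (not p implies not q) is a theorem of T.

No, not valid

Tableau for the negation not (not Box (not p implies not q) implies Box not Box (not p implies not q)):
1. not (not Box (not p implies not q) implies Box not Box (not p implies not q)), u
2. not Box (not p implies not q), u   [neg-implies-rule on 1]
3. not Box not Box (not p implies not q), u   [neg-implies-rule on 1]
4. not (not p implies not q), v   [neg-Box-rule on 2: fresh world v, uRv]
5. not p, v   [neg-implies-rule on 4]
6. q, v   [neg-implies-rule on 4]
7. Box (not p implies not q), w   [neg-Box-rule on 3: fresh world w, uRw]
8. not p implies not q, w   [Box-rule on 7 via wRw]
9. not q, w   [implies-rule on 8 (branches; this branch)]
Accessibility: uRu, uRv, uRw, vRv, wRw
The negation has an open branch (countermodel exists).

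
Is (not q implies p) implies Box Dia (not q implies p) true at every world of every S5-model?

Tableau for the negation not ((not q implies p) implies Box Dia (not q implies p)):
1. not ((not q implies p) implies Box Dia (not q implies p)), u
2. not q implies p, u
3. not Box Dia (not q implies p), u
4. p, u
5. not Dia (not q implies p), v
6. not (not q implies p), u
7. not q, u
8. not p, u
Accessibility: uRu, uRv, vRu, vRv
Branch closes: p and not p both at u.
All branches of the negation close; one closing branch shown above.

Yes, valid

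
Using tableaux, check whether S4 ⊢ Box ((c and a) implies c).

Tableau for the negation not Box ((c and a) implies c):
1. not Box ((c and a) implies c), u
2. not ((c and a) implies c), v
3. c and a, v
4. not c, v
5. c, v
6. a, v
Accessibility: uRu, uRv, vRv
Branch closes: c and not c both at v.
All branches of the negation close; one closing branch shown above.

Yes, valid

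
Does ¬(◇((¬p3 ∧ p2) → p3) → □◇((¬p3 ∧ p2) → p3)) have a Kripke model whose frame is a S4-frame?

Satisfiable (open branch found)

1. ¬(◇((¬p3 ∧ p2) → p3) → □◇((¬p3 ∧ p2) → p3)), w0
2. ◇((¬p3 ∧ p2) → p3), w0
3. ¬□◇((¬p3 ∧ p2) → p3), w0
4. (¬p3 ∧ p2) → p3, w1
5. p3, w1
6. ¬◇((¬p3 ∧ p2) → p3), w2
7. ¬((¬p3 ∧ p2) → p3), w2
8. ¬p3 ∧ p2, w2
9. ¬p3, w2
10. p2, w2
Accessibility: w0Rw0, w0Rw1, w0Rw2, w1Rw1, w2Rw2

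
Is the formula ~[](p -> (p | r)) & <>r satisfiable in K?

1. ~[](p -> (p | r)) & <>r, u
2. ~[](p -> (p | r)), u
3. <>r, u
4. ~(p -> (p | r)), v
5. p, v
6. ~(p | r), v
7. ~p, v
8. ~r, v
Accessibility: uRv
Branch closes: p and ~p both at v.
(One branch shown.) All branches close.

Unsatisfiable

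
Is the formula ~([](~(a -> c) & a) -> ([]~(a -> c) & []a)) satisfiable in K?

1. ~([](~(a -> c) & a) -> ([]~(a -> c) & []a)), u
2. [](~(a -> c) & a), u
3. ~([]~(a -> c) & []a), u
4. ~[]~(a -> c), u
5. a -> c, v
6. ~(a -> c) & a, v
7. ~(a -> c), v
8. a, v
9. ~c, v
10. c, v
Accessibility: uRv
Branch closes: c and ~c both at v.
(One branch shown.) All branches close.

Unsatisfiable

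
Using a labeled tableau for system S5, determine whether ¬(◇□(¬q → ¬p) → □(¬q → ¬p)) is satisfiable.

No, unsatisfiable

1. ¬(◇□(¬q → ¬p) → □(¬q → ¬p)), w0
2. ◇□(¬q → ¬p), w0
3. ¬□(¬q → ¬p), w0
4. □(¬q → ¬p), w1
5. ¬q → ¬p, w0
6. ¬q → ¬p, w1
7. ¬p, w0
8. ¬p, w1
9. ¬(¬q → ¬p), w2
10. ¬q, w2
11. p, w2
12. ¬q → ¬p, w2
13. ¬p, w2
Accessibility: w0Rw0, w0Rw1, w0Rw2, w1Rw0, w1Rw1, w1Rw2, w2Rw0, w2Rw1, w2Rw2
Branch closes: p and ¬p both at w2.
(One branch shown.) All branches close.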